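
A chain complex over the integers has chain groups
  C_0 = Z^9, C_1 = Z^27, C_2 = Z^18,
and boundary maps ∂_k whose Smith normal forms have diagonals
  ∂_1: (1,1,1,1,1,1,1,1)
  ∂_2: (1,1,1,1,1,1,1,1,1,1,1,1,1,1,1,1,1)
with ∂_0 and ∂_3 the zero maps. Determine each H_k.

H_0 ≅ Z,  H_1 ≅ Z^2,  H_2 ≅ Z.

H_0: b_0 = 9 − 0 − 8 = 1; torsion from ∂_1 factors > 1: none. So H_0 ≅ Z.
H_1: b_1 = 27 − 8 − 17 = 2; torsion from ∂_2 factors > 1: none. So H_1 ≅ Z^2.
H_2: b_2 = 18 − 17 − 0 = 1; torsion from ∂_3 factors > 1: none. So H_2 ≅ Z.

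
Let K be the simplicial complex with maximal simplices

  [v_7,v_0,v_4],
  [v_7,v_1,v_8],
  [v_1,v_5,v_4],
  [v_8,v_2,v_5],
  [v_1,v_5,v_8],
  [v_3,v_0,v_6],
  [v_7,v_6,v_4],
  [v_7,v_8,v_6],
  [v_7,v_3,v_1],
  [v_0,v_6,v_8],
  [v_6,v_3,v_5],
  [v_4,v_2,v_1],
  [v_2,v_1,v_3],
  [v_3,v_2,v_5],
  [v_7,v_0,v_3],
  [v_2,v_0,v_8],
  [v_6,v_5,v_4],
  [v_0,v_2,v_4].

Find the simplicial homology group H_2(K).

H_2 = 0.

Take the total order v_0 < v_1 < v_2 < v_3 < v_4 < v_5 < v_6 < v_7 < v_8 on the vertex set. Then K (dimension 2) consists of the simplices:

  0-simplices (9): [v_0], [v_1], [v_2], [v_3], [v_4], [v_5], [v_6], [v_7], [v_8]
  1-simplices (27): (27 of them)
  2-simplices (18): (18 of them)

giving chain groups C_0 ≅ Z^9, C_1 ≅ Z^27, C_2 ≅ Z^18.

Boundary ∂_1: C_1 → C_0 maps an edge to its endpoints' difference, ∂[p,q] = q − p. For instance
  ∂[v_4,v_5] = [v_5] − [v_4].
The 9×27 boundary matrix has rank 8 and Smith normal form diag(1,1,1,1,1,1,1,1).

∂_2: C_2 → C_1 sends each 2-simplex [p,q,r] to [q,r] − [p,r] + [p,q]. For instance
  ∂[v_2,v_3,v_5] = [v_3,v_5] − [v_2,v_5] + [v_2,v_3],
  ∂[v_6,v_7,v_8] = [v_7,v_8] − [v_6,v_8] + [v_6,v_7].
The resulting 27×18 matrix has rank 18, and its Smith normal form has invariant factors (1,1,1,1,1,1,1,1,1,1,1,1,1,1,1,1,1,2).

From H_k ≅ ker(∂_k) / im(∂_{k+1}) we obtain:

  H_2: rank ker ∂_2 − rank ∂_3 = (18 − 18) − 0 = 0, and there is no ∂_3, so H_2 = 0.

(K is a triangulation of the Klein bottle.)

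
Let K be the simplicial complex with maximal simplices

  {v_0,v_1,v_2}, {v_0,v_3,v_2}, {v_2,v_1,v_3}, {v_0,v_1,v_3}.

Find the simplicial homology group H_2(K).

Take the total order v_0 < v_1 < v_2 < v_3 on the vertex set. Then K (dimension 2) consists of the simplices:

  0-simplices (4): [v_0], [v_1], [v_2], [v_3]
  1-simplices (6): [v_0,v_1], [v_0,v_2], [v_0,v_3], [v_1,v_2], [v_1,v_3], [v_2,v_3]
  2-simplices (4): [v_0,v_1,v_2], [v_0,v_1,v_3], [v_0,v_2,v_3], [v_1,v_2,v_3]

giving chain groups C_0 ≅ Z^4, C_1 ≅ Z^6, C_2 ≅ Z^4.

Boundary ∂_1: C_1 → C_0 sends each edge [p,q] (with p < q) to q − p.
This gives a 4×6 integer matrix of rank 3; reducing to Smith normal form yields diagonal entries (1,1,1).

∂_2: C_2 → C_1 maps a triangle to the signed sum of its edges. For instance
  ∂[v_1,v_2,v_3] = [v_2,v_3] − [v_1,v_3] + [v_1,v_2],
  ∂[v_0,v_1,v_2] = [v_1,v_2] − [v_0,v_2] + [v_0,v_1].
The 6×4 boundary matrix has rank 3 and Smith normal form diag(1,1,1).

Now H_k = ker ∂_k / im ∂_{k+1}, so:

  H_2: rank ker ∂_2 − rank ∂_3 = (4 − 3) − 0 = 1, and there is no ∂_3, so H_2 ≅ Z.

(K is a triangulation of the 2-sphere S^2.)

H_2 ≅ Z.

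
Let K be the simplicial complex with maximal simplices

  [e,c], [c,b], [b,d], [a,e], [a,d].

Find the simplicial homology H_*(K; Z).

Order the vertices as a < b < c < d < e. Listing each simplex with vertices in this order, K has dimension 1 with simplices:

  0-simplices (5): a, b, c, d, e
  1-simplices (5): ad, ae, bc, bd, ce

Hence C_0 ≅ Z^5, C_1 ≅ Z^5.

Boundary ∂_1: C_1 → C_0 is given by ∂[p,q] = [q] − [p]. For instance
  ∂ad = d − a.
This gives a 5×5 integer matrix of rank 4; reducing to Smith normal form yields diagonal entries (1,1,1,1).

From H_k ≅ ker(∂_k) / im(∂_{k+1}) we obtain:

  H_0: rank C_0 − rank ∂_1 = 5 − 4 = 1, and the invariant factors of ∂_1 are all 1, so H_0 ≅ Z.
  H_1: rank ker ∂_1 − rank ∂_2 = (5 − 4) − 0 = 1, and there is no ∂_2, so H_1 ≅ Z.

As a check, the Euler characteristic is 5 − 5 = 0, which agrees with 1 − 1 = 0.

H_0 = Z,  H_1 = Z.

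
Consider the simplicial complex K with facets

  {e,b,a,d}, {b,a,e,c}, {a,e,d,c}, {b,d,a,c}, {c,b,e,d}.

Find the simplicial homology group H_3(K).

H_3 ≅ Z.

Fix the vertex order a < b < c < d < e and write every simplex with vertices in increasing order. Then dim K = 3 and the simplices of K are:

  0-simplices (5): a, b, c, d, e
  1-simplices (10): ab, ac, ad, ae, bc, bd, be, cd, ce, de
  2-simplices (10): abc, abd, abe, acd, ace, ade, bcd, bce, bde, cde
  3-simplices (5): abcd, abce, abde, acde, bcde

giving chain groups C_0 ≅ Z^5, C_1 ≅ Z^10, C_2 ≅ Z^10, C_3 ≅ Z^5.

Boundary ∂_1: C_1 → C_0 sends each edge [p,q] (with p < q) to q − p.
This gives a 5×10 integer matrix of rank 4; reducing to Smith normal form yields diagonal entries (1,1,1,1).

∂_2: C_2 → C_1 maps a triangle to the signed sum of its edges. For instance
  ∂ade = de − ae + ad,
  ∂bde = de − be + bd.
As a 10×10 matrix over Z this has rank 6, with invariant factors (1,1,1,1,1,1).

Boundary ∂_3: C_3 → C_2 sends each 3-simplex σ to the alternating sum Σ_i (−1)^i (σ with its i-th vertex removed). For instance
  ∂bcde = cde − bde + bce − bcd,
  ∂acde = cde − ade + ace − acd.
The resulting 10×5 matrix has rank 4, and its Smith normal form has invariant factors (1,1,1,1).

Computing H_k = (kernel of ∂_k) / (image of ∂_{k+1}):

  H_3: rank ker ∂_3 − rank ∂_4 = (5 − 4) − 0 = 1, and there is no ∂_4, so H_3 = Z.

(K is a triangulation of the 3-sphere S^3.)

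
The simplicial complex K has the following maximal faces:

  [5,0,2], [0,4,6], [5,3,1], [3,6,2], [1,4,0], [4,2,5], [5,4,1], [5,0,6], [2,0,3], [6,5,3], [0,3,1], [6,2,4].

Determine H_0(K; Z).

We work with the vertex ordering 0 < 1 < 2 < 3 < 4 < 5 < 6. The simplices of K, each written with vertices in increasing order, are:

  0-simplices (7): [0], [1], [2], [3], [4], [5], [6]
  1-simplices (18): [0,1], [0,2], [0,3], [0,4], [0,5], [0,6], [1,3], [1,4], [1,5], [2,3], [2,4], [2,5], [2,6], [3,5], [3,6], [4,5], [4,6], [5,6]
  2-simplices (12): [0,1,3], [0,1,4], [0,2,3], [0,2,5], [0,4,6], [0,5,6], [1,3,5], [1,4,5], [2,3,6], [2,4,5], [2,4,6], [3,5,6]

Hence C_0 ≅ Z^7, C_1 ≅ Z^18, C_2 ≅ Z^12.

∂_1: C_1 → C_0 is given by ∂[p,q] = [q] − [p]. For instance
  ∂[2,4] = [4] − [2].
The 7×18 boundary matrix has rank 6 and Smith normal form diag(1,1,1,1,1,1).

Boundary ∂_2: C_2 → C_1 maps a triangle to the signed sum of its edges. For instance
  ∂[1,3,5] = [3,5] − [1,5] + [1,3],
  ∂[0,4,6] = [4,6] − [0,6] + [0,4].
The 18×12 boundary matrix has rank 12 and Smith normal form diag(1,1,1,1,1,1,1,1,1,1,1,2).

From H_k ≅ ker(∂_k) / im(∂_{k+1}) we obtain:

  H_0: rank C_0 − rank ∂_1 = 7 − 6 = 1, and the invariant factors of ∂_1 are all 1, so H_0 = Z.

H_0 = Z.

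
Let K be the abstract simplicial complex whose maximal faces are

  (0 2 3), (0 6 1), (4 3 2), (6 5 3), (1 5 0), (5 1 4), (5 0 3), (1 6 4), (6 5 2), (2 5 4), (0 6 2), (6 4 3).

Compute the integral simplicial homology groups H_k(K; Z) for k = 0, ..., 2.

K has 7 vertices, 18 edges, 12 triangles.
rank ∂_0 = 0, rank ∂_1 = 6 ⇒ b_0 = 7 − 0 − 6 = 1; all invariant factors of ∂_1 are 1 so no torsion. So H_0 = Z.
rank ∂_1 = 6, rank ∂_2 = 12 ⇒ b_1 = 18 − 6 − 12 = 0; ∂_2 has invariant factor(s) [2] giving torsion. So H_1 = Z/2.
rank ∂_2 = 12, rank ∂_3 = 0 ⇒ b_2 = 12 − 12 − 0 = 0. So H_2 = 0.

H_0 ≅ Z,  H_1 ≅ Z/2,  H_2 = 0.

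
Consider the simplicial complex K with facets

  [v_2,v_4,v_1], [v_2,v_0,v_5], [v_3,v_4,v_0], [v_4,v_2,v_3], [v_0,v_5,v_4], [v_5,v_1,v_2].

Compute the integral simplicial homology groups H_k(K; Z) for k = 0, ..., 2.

H_0 = Z,  H_1 = Z,  H_2 = 0.

We work with the vertex ordering v_0 < v_1 < v_2 < v_3 < v_4 < v_5. The simplices of K, each written with vertices in increasing order, are:

  0-simplices (6): [v_0], [v_1], [v_2], [v_3], [v_4], [v_5]
  1-simplices (12): [v_0,v_2], [v_0,v_3], [v_0,v_4], [v_0,v_5], [v_1,v_2], [v_1,v_4], [v_1,v_5], [v_2,v_3], [v_2,v_4], [v_2,v_5], [v_3,v_4], [v_4,v_5]
  2-simplices (6): [v_0,v_2,v_5], [v_0,v_3,v_4], [v_0,v_4,v_5], [v_1,v_2,v_4], [v_1,v_2,v_5], [v_2,v_3,v_4]

so the chain groups are C_0 ≅ Z^6, C_1 ≅ Z^12, C_2 ≅ Z^6.

∂_1: C_1 → C_0 is given by ∂[p,q] = [q] − [p].
This gives a 6×12 integer matrix of rank 5; reducing to Smith normal form yields diagonal entries (1,1,1,1,1).

The boundary map ∂_2: C_2 → C_1 sends each 2-simplex [p,q,r] to [q,r] − [p,r] + [p,q]. For instance
  ∂[v_1,v_2,v_4] = [v_2,v_4] − [v_1,v_4] + [v_1,v_2],
  ∂[v_0,v_4,v_5] = [v_4,v_5] − [v_0,v_5] + [v_0,v_4].
The 12×6 boundary matrix has rank 6 and Smith normal form diag(1,1,1,1,1,1).

Computing H_k = (kernel of ∂_k) / (image of ∂_{k+1}):

  H_0: rank C_0 − rank ∂_1 = 6 − 5 = 1, and the invariant factors of ∂_1 are all 1, so H_0 = Z.
  H_1: rank ker ∂_1 − rank ∂_2 = (12 − 5) − 6 = 1, and the invariant factors of ∂_2 are all 1, so H_1 = Z.
  H_2: rank ker ∂_2 − rank ∂_3 = (6 − 6) − 0 = 0, and there is no ∂_3, so H_2 = 0.

As a check, the Euler characteristic is 6 − 12 + 6 = 0, which agrees with 1 − 1 + 0 = 0.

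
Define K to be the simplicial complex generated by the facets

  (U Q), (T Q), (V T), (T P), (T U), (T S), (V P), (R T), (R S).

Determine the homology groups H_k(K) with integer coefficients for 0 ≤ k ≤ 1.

H_0 = Z,  H_1 = Z^3.

Order the vertices as P < Q < R < S < T < U < V. Listing each simplex with vertices in this order, K has dimension 1 with simplices:

  0-simplices (7): P, Q, R, S, T, U, V
  1-simplices (9): PT, PV, QT, QU, RS, RT, ST, TU, TV

Hence C_0 ≅ Z^7, C_1 ≅ Z^9.

Boundary ∂_1: C_1 → C_0 is given by ∂[p,q] = [q] − [p].
As a 7×9 matrix over Z this has rank 6, with invariant factors (1,1,1,1,1,1).

From H_k ≅ ker(∂_k) / im(∂_{k+1}) we obtain:

  H_0: rank C_0 − rank ∂_1 = 7 − 6 = 1, and the invariant factors of ∂_1 are all 1, so H_0 ≅ Z.
  H_1: rank ker ∂_1 − rank ∂_2 = (9 − 6) − 0 = 3, and there is no ∂_2, so H_1 ≅ Z^3.

As a check, the Euler characteristic is 7 − 9 = -2, which agrees with 1 − 3 = -2.
(K is a triangulation of a wedge of 3 circles.)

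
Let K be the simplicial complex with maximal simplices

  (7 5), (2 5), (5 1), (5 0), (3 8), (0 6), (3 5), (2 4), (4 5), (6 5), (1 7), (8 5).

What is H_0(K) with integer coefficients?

We work with the vertex ordering 0 < 1 < 2 < 3 < 4 < 5 < 6 < 7 < 8. The simplices of K, each written with vertices in increasing order, are:

  0-simplices (9): [0], [1], [2], [3], [4], [5], [6], [7], [8]
  1-simplices (12): [0,5], [0,6], [1,5], [1,7], [2,4], [2,5], [3,5], [3,8], [4,5], [5,6], [5,7], [5,8]

so the chain groups are C_0 ≅ Z^9, C_1 ≅ Z^12.

The boundary map ∂_1: C_1 → C_0 maps an edge to its endpoints' difference, ∂[p,q] = q − p. For instance
  ∂[2,4] = [4] − [2].
This gives a 9×12 integer matrix of rank 8; reducing to Smith normal form yields diagonal entries (1,1,1,1,1,1,1,1).

From H_k ≅ ker(∂_k) / im(∂_{k+1}) we obtain:

  H_0: rank C_0 − rank ∂_1 = 9 − 8 = 1, and the invariant factors of ∂_1 are all 1, so H_0 ≅ Z.

(K is a triangulation of a wedge of 4 circles.)

H_0 = Z.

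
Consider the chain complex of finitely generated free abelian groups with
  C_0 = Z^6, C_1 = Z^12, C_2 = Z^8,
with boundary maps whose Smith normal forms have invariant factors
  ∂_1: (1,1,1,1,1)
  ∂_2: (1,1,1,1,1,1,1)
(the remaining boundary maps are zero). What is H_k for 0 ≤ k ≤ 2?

H_0 ≅ Z,  H_1 = 0,  H_2 ≅ Z.

H_0: b_0 = 6 − 0 − 5 = 1; torsion from ∂_1 factors > 1: none. So H_0 ≅ Z.
H_1: b_1 = 12 − 5 − 7 = 0; torsion from ∂_2 factors > 1: none. So H_1 ≅ 0.
H_2: b_2 = 8 − 7 − 0 = 1; torsion from ∂_3 factors > 1: none. So H_2 ≅ Z.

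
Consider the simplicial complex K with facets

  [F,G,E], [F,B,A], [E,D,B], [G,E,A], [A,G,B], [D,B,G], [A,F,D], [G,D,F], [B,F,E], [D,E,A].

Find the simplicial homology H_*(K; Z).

Order the vertices as A < B < D < E < F < G. Listing each simplex with vertices in this order, K has dimension 2 with simplices:

  0-simplices (6): A, B, D, E, F, G
  1-simplices (15): AB, AD, AE, AF, AG, BD, BE, BF, BG, DE, DF, DG, EF, EG, FG
  2-simplices (10): ABF, ABG, ADE, ADF, AEG, BDE, BDG, BEF, DFG, EFG

giving chain groups C_0 ≅ Z^6, C_1 ≅ Z^15, C_2 ≅ Z^10.

∂_1: C_1 → C_0 is given by ∂[p,q] = [q] − [p].
The 6×15 boundary matrix has rank 5 and Smith normal form diag(1,1,1,1,1).

The boundary map ∂_2: C_2 → C_1 maps a triangle to the signed sum of its edges. For instance
  ∂DFG = FG − DG + DF,
  ∂BDE = DE − BE + BD.
This gives a 15×10 integer matrix of rank 10; reducing to Smith normal form yields diagonal entries (1,1,1,1,1,1,1,1,1,2).

Reading off H_k = ker ∂_k / im ∂_{k+1}:

  H_0: rank C_0 − rank ∂_1 = 6 − 5 = 1, and the invariant factors of ∂_1 are all 1, so H_0 ≅ Z.
  H_1: rank ker ∂_1 − rank ∂_2 = (15 − 5) − 10 = 0, and ∂_2 has invariant factor 2 > 1, so H_1 ≅ Z_2.
  H_2: rank ker ∂_2 − rank ∂_3 = (10 − 10) − 0 = 0, and there is no ∂_3, so H_2 ≅ 0.

H_0 ≅ Z,  H_1 ≅ Z_2,  H_2 = 0.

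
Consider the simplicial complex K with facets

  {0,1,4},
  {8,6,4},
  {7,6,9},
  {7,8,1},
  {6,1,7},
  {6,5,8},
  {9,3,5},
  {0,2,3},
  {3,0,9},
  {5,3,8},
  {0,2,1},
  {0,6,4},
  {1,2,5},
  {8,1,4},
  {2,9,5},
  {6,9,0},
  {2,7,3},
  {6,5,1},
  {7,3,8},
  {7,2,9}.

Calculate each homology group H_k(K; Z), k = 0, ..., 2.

H_0 ≅ Z,  H_1 ≅ Z ⊕ Z/2,  H_2 = 0.

Fix the vertex order 0 < 1 < 2 < 3 < 4 < 5 < 6 < 7 < 8 < 9 and write every simplex with vertices in increasing order. Then dim K = 2 and the simplices of K are:

  0-simplices (10): [0], [1], [2], [3], [4], [5], [6], [7], [8], [9]
  1-simplices (30): (30 of them)
  2-simplices (20): (20 of them)

Hence C_0 ≅ Z^10, C_1 ≅ Z^30, C_2 ≅ Z^20.

Boundary ∂_1: C_1 → C_0 is given by ∂[p,q] = [q] − [p].
This gives a 10×30 integer matrix of rank 9; reducing to Smith normal form yields diagonal entries (1,1,1,1,1,1,1,1,1).

∂_2: C_2 → C_1 acts by ∂[p,q,r] = [q,r] − [p,r] + [p,q]. For instance
  ∂[3,5,8] = [5,8] − [3,8] + [3,5],
  ∂[0,3,9] = [3,9] − [0,9] + [0,3].
This gives a 30×20 integer matrix of rank 20; reducing to Smith normal form yields diagonal entries (1,1,1,1,1,1,1,1,1,1,1,1,1,1,1,1,1,1,1,2).

Reading off H_k = ker ∂_k / im ∂_{k+1}:

  H_0: rank C_0 − rank ∂_1 = 10 − 9 = 1, and the invariant factors of ∂_1 are all 1, so H_0 = Z.
  H_1: rank ker ∂_1 − rank ∂_2 = (30 − 9) − 20 = 1, and ∂_2 has invariant factor 2 > 1, so H_1 = Z ⊕ Z/2.
  H_2: rank ker ∂_2 − rank ∂_3 = (20 − 20) − 0 = 0, and there is no ∂_3, so H_2 = 0.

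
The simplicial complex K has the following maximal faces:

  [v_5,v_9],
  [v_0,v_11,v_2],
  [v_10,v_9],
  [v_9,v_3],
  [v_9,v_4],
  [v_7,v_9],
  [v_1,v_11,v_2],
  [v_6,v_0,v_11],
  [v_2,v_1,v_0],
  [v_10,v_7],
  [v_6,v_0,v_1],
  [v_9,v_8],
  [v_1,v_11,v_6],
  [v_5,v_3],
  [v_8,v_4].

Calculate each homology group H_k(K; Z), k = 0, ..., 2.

H_0 ≅ Z^2,  H_1 ≅ Z^3,  H_2 ≅ Z.

We work with the vertex ordering v_0 < v_1 < v_2 < v_3 < v_4 < v_5 < v_6 < v_7 < v_8 < v_9 < v_10 < v_11. The simplices of K, each written with vertices in increasing order, are:

  0-simplices (12): [v_0], [v_1], [v_2], [v_3], [v_4], [v_5], [v_6], [v_7], [v_8], [v_9], [v_10], [v_11]
  1-simplices (18): (18 of them)
  2-simplices (6): [v_0,v_1,v_2], [v_0,v_1,v_6], [v_0,v_2,v_11], [v_0,v_6,v_11], [v_1,v_2,v_11], [v_1,v_6,v_11]

giving chain groups C_0 ≅ Z^12, C_1 ≅ Z^18, C_2 ≅ Z^6.

The boundary map ∂_1: C_1 → C_0 sends each edge [p,q] (with p < q) to q − p. For instance
  ∂[v_3,v_5] = [v_5] − [v_3].
This gives a 12×18 integer matrix of rank 10; reducing to Smith normal form yields diagonal entries (1,1,1,1,1,1,1,1,1,1).

∂_2: C_2 → C_1 sends each 2-simplex [p,q,r] to [q,r] − [p,r] + [p,q]. For instance
  ∂[v_1,v_2,v_11] = [v_2,v_11] − [v_1,v_11] + [v_1,v_2],
  ∂[v_0,v_1,v_6] = [v_1,v_6] − [v_0,v_6] + [v_0,v_1].
The 18×6 boundary matrix has rank 5 and Smith normal form diag(1,1,1,1,1).

From H_k ≅ ker(∂_k) / im(∂_{k+1}) we obtain:

  H_0: rank C_0 − rank ∂_1 = 12 − 10 = 2, and the invariant factors of ∂_1 are all 1, so H_0 ≅ Z^2.
  H_1: rank ker ∂_1 − rank ∂_2 = (18 − 10) − 5 = 3, and the invariant factors of ∂_2 are all 1, so H_1 ≅ Z^3.
  H_2: rank ker ∂_2 − rank ∂_3 = (6 − 5) − 0 = 1, and there is no ∂_3, so H_2 ≅ Z.

(K is a triangulation of the disjoint union of a wedge of 3 circles and the 2-sphere S^2.)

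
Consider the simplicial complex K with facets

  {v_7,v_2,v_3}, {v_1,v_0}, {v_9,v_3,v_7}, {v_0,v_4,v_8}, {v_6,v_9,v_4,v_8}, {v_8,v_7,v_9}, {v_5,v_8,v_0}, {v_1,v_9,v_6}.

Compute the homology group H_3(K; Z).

We work with the vertex ordering v_0 < v_1 < v_2 < v_3 < v_4 < v_5 < v_6 < v_7 < v_8 < v_9. The simplices of K, each written with vertices in increasing order, are:

  0-simplices (10): [v_0], [v_1], [v_2], [v_3], [v_4], [v_5], [v_6], [v_7], [v_8], [v_9]
  1-simplices (19): (19 of them)
  2-simplices (10): [v_0,v_4,v_8], [v_0,v_5,v_8], [v_1,v_6,v_9], [v_2,v_3,v_7], [v_3,v_7,v_9], [v_4,v_6,v_8], [v_4,v_6,v_9], [v_4,v_8,v_9], [v_6,v_8,v_9], [v_7,v_8,v_9]
  3-simplices (1): [v_4,v_6,v_8,v_9]

Hence C_0 ≅ Z^10, C_1 ≅ Z^19, C_2 ≅ Z^10, C_3 ≅ Z^1.

The boundary map ∂_1: C_1 → C_0 is given by ∂[p,q] = [q] − [p]. For instance
  ∂[v_0,v_4] = [v_4] − [v_0].
The 10×19 boundary matrix has rank 9 and Smith normal form diag(1,1,1,1,1,1,1,1,1).

The boundary map ∂_2: C_2 → C_1 sends each 2-simplex [p,q,r] to [q,r] − [p,r] + [p,q]. For instance
  ∂[v_4,v_6,v_9] = [v_6,v_9] − [v_4,v_9] + [v_4,v_6],
  ∂[v_4,v_8,v_9] = [v_8,v_9] − [v_4,v_9] + [v_4,v_8].
As a 19×10 matrix over Z this has rank 9, with invariant factors (1,1,1,1,1,1,1,1,1).

The boundary map ∂_3: C_3 → C_2 sends each 3-simplex σ to the alternating sum Σ_i (−1)^i (σ with its i-th vertex removed). For instance
  ∂[v_4,v_6,v_8,v_9] = [v_6,v_8,v_9] − [v_4,v_8,v_9] + [v_4,v_6,v_9] − [v_4,v_6,v_8].
The 10×1 boundary matrix has rank 1 and Smith normal form diag(1).

From H_k ≅ ker(∂_k) / im(∂_{k+1}) we obtain:

  H_3: rank ker ∂_3 − rank ∂_4 = (1 − 1) − 0 = 0, and there is no ∂_4, so H_3 ≅ 0.

H_3 = 0.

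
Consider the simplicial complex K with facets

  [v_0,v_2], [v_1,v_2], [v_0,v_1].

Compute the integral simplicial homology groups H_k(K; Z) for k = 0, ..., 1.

Order the vertices as v_0 < v_1 < v_2. Listing each simplex with vertices in this order, K has dimension 1 with simplices:

  0-simplices (3): [v_0], [v_1], [v_2]
  1-simplices (3): [v_0,v_1], [v_0,v_2], [v_1,v_2]

so the chain groups are C_0 ≅ Z^3, C_1 ≅ Z^3.

Boundary ∂_1: C_1 → C_0 maps an edge to its endpoints' difference, ∂[p,q] = q − p. For instance
  ∂[v_0,v_1] = [v_1] − [v_0].
The resulting 3×3 matrix has rank 2, and its Smith normal form has invariant factors (1,1).

Computing H_k = (kernel of ∂_k) / (image of ∂_{k+1}):

  H_0: rank C_0 − rank ∂_1 = 3 − 2 = 1, and the invariant factors of ∂_1 are all 1, so H_0 ≅ Z.
  H_1: rank ker ∂_1 − rank ∂_2 = (3 − 2) − 0 = 1, and there is no ∂_2, so H_1 ≅ Z.

H_0 ≅ Z,  H_1 ≅ Z.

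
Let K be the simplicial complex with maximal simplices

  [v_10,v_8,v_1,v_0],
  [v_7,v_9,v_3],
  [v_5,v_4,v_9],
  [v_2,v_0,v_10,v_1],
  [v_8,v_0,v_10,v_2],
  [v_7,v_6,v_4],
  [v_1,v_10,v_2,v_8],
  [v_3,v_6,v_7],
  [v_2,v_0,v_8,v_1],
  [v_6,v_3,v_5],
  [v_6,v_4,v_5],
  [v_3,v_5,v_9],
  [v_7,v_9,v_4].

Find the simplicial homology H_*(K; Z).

H_0 ≅ Z^2,  H_1 = 0,  H_2 ≅ Z,  H_3 ≅ Z.

Fix the vertex order v_0 < v_1 < v_2 < v_3 < v_4 < v_5 < v_6 < v_7 < v_8 < v_9 < v_10 and write every simplex with vertices in increasing order. Then dim K = 3 and the simplices of K are:

  0-simplices (11): [v_0], [v_1], [v_2], [v_3], [v_4], [v_5], [v_6], [v_7], [v_8], [v_9], [v_10]
  1-simplices (22): (22 of them)
  2-simplices (18): (18 of them)
  3-simplices (5): [v_0,v_1,v_2,v_8], [v_0,v_1,v_2,v_10], [v_0,v_1,v_8,v_10], [v_0,v_2,v_8,v_10], [v_1,v_2,v_8,v_10]

giving chain groups C_0 ≅ Z^11, C_1 ≅ Z^22, C_2 ≅ Z^18, C_3 ≅ Z^5.

The boundary map ∂_1: C_1 → C_0 is given by ∂[p,q] = [q] − [p].
This gives a 11×22 integer matrix of rank 9; reducing to Smith normal form yields diagonal entries (1,1,1,1,1,1,1,1,1).

The boundary map ∂_2: C_2 → C_1 sends each 2-simplex [p,q,r] to [q,r] − [p,r] + [p,q]. For instance
  ∂[v_0,v_2,v_8] = [v_2,v_8] − [v_0,v_8] + [v_0,v_2],
  ∂[v_3,v_5,v_9] = [v_5,v_9] − [v_3,v_9] + [v_3,v_5].
As a 22×18 matrix over Z this has rank 13, with invariant factors (1,1,1,1,1,1,1,1,1,1,1,1,1).

Boundary ∂_3: C_3 → C_2 sends each 3-simplex σ to the alternating sum Σ_i (−1)^i (σ with its i-th vertex removed). For instance
  ∂[v_0,v_1,v_2,v_10] = [v_1,v_2,v_10] − [v_0,v_2,v_10] + [v_0,v_1,v_10] − [v_0,v_1,v_2],
  ∂[v_0,v_2,v_8,v_10] = [v_2,v_8,v_10] − [v_0,v_8,v_10] + [v_0,v_2,v_10] − [v_0,v_2,v_8].
The 18×5 boundary matrix has rank 4 and Smith normal form diag(1,1,1,1).

From H_k ≅ ker(∂_k) / im(∂_{k+1}) we obtain:

  H_0: rank C_0 − rank ∂_1 = 11 − 9 = 2, and the invariant factors of ∂_1 are all 1, so H_0 = Z^2.
  H_1: rank ker ∂_1 − rank ∂_2 = (22 − 9) − 13 = 0, and the invariant factors of ∂_2 are all 1, so H_1 = 0.
  H_2: rank ker ∂_2 − rank ∂_3 = (18 − 13) − 4 = 1, and the invariant factors of ∂_3 are all 1, so H_2 = Z.
  H_3: rank ker ∂_3 − rank ∂_4 = (5 − 4) − 0 = 1, and there is no ∂_4, so H_3 = Z.

As a check, the Euler characteristic is 11 − 22 + 18 − 5 = 2, which agrees with 2 − 0 + 1 − 1 = 2.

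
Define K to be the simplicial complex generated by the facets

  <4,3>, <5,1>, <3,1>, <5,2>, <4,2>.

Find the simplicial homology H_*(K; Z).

H_0 ≅ Z,  H_1 ≅ Z.

We work with the vertex ordering 1 < 2 < 3 < 4 < 5. The simplices of K, each written with vertices in increasing order, are:

  0-simplices (5): [1], [2], [3], [4], [5]
  1-simplices (5): [1,3], [1,5], [2,4], [2,5], [3,4]

Hence C_0 ≅ Z^5, C_1 ≅ Z^5.

Boundary ∂_1: C_1 → C_0 is given by ∂[p,q] = [q] − [p]. For instance
  ∂[1,5] = [5] − [1].
The resulting 5×5 matrix has rank 4, and its Smith normal form has invariant factors (1,1,1,1).

Computing H_k = (kernel of ∂_k) / (image of ∂_{k+1}):

  H_0: rank C_0 − rank ∂_1 = 5 − 4 = 1, and the invariant factors of ∂_1 are all 1, so H_0 ≅ Z.
  H_1: rank ker ∂_1 − rank ∂_2 = (5 − 4) − 0 = 1, and there is no ∂_2, so H_1 ≅ Z.

(K is a triangulation of the circle S^1.)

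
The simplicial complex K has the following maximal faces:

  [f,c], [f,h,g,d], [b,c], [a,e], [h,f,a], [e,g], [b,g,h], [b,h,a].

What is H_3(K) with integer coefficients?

Order the vertices as a < b < c < d < e < f < g < h. Listing each simplex with vertices in this order, K has dimension 3 with simplices:

  0-simplices (8): a, b, c, d, e, f, g, h
  1-simplices (15): ab, ae, af, ah, bc, bg, bh, cf, df, dg, dh, eg, fg, fh, gh
  2-simplices (7): abh, afh, bgh, dfg, dfh, dgh, fgh
  3-simplices (1): dfgh

Hence C_0 ≅ Z^8, C_1 ≅ Z^15, C_2 ≅ Z^7, C_3 ≅ Z^1.

∂_1: C_1 → C_0 is given by ∂[p,q] = [q] − [p].
The 8×15 boundary matrix has rank 7 and Smith normal form diag(1,1,1,1,1,1,1).

Boundary ∂_2: C_2 → C_1 maps a triangle to the signed sum of its edges. For instance
  ∂dgh = gh − dh + dg,
  ∂afh = fh − ah + af.
This gives a 15×7 integer matrix of rank 6; reducing to Smith normal form yields diagonal entries (1,1,1,1,1,1).

The boundary map ∂_3: C_3 → C_2 sends each 3-simplex σ to the alternating sum Σ_i (−1)^i (σ with its i-th vertex removed). For instance
  ∂dfgh = fgh − dgh + dfh − dfg.
The resulting 7×1 matrix has rank 1, and its Smith normal form has invariant factors (1).

Reading off H_k = ker ∂_k / im ∂_{k+1}:

  H_3: rank ker ∂_3 − rank ∂_4 = (1 − 1) − 0 = 0, and there is no ∂_4, so H_3 = 0.

H_3 = 0.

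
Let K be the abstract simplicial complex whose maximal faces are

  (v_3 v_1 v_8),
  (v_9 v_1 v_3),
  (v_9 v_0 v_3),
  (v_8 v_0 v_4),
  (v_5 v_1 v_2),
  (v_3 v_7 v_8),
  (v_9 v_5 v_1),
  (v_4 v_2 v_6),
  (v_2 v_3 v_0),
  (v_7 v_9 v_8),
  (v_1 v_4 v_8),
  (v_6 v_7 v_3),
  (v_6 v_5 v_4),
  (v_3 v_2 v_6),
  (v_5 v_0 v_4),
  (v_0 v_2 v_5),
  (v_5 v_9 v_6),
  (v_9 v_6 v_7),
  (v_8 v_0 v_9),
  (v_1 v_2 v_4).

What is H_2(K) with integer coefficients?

H_2 = 0.

K has 10 vertices, 30 edges, 20 triangles.
rank ∂_2 = 20, rank ∂_3 = 0 ⇒ b_2 = 20 − 20 − 0 = 0. So H_2 = 0.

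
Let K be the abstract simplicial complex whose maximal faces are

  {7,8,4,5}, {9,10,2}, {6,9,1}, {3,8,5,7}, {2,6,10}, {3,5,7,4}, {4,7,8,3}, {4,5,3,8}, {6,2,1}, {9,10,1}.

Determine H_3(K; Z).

H_3 = Z.

Order the vertices as 1 < 2 < 3 < 4 < 5 < 6 < 7 < 8 < 9 < 10. Listing each simplex with vertices in this order, K has dimension 3 with simplices:

  0-simplices (10): [1], [2], [3], [4], [5], [6], [7], [8], [9], [10]
  1-simplices (20): [1,2], [1,6], [1,9], [1,10], [2,6], [2,9], [2,10], [3,4], [3,5], [3,7], [3,8], [4,5], [4,7], [4,8], [5,7], [5,8], [6,9], [6,10], [7,8], [9,10]
  2-simplices (15): [1,2,6], [1,6,9], [1,9,10], [2,6,10], [2,9,10], [3,4,5], [3,4,7], [3,4,8], [3,5,7], [3,5,8], [3,7,8], [4,5,7], [4,5,8], [4,7,8], [5,7,8]
  3-simplices (5): [3,4,5,7], [3,4,5,8], [3,4,7,8], [3,5,7,8], [4,5,7,8]

Hence C_0 ≅ Z^10, C_1 ≅ Z^20, C_2 ≅ Z^15, C_3 ≅ Z^5.

∂_1: C_1 → C_0 sends each edge [p,q] (with p < q) to q − p. For instance
  ∂[3,5] = [5] − [3].
As a 10×20 matrix over Z this has rank 8, with invariant factors (1,1,1,1,1,1,1,1).

The boundary map ∂_2: C_2 → C_1 maps a triangle to the signed sum of its edges. For instance
  ∂[3,4,8] = [4,8] − [3,8] + [3,4],
  ∂[1,6,9] = [6,9] − [1,9] + [1,6].
The 20×15 boundary matrix has rank 11 and Smith normal form diag(1,1,1,1,1,1,1,1,1,1,1).

The boundary map ∂_3: C_3 → C_2 sends each 3-simplex σ to the alternating sum Σ_i (−1)^i (σ with its i-th vertex removed). For instance
  ∂[3,4,5,8] = [4,5,8] − [3,5,8] + [3,4,8] − [3,4,5],
  ∂[3,4,7,8] = [4,7,8] − [3,7,8] + [3,4,8] − [3,4,7].
The 15×5 boundary matrix has rank 4 and Smith normal form diag(1,1,1,1).

From H_k ≅ ker(∂_k) / im(∂_{k+1}) we obtain:

  H_3: rank ker ∂_3 − rank ∂_4 = (5 − 4) − 0 = 1, and there is no ∂_4, so H_3 ≅ Z.

(K is a triangulation of the disjoint union of the Möbius band and the 3-sphere S^3.)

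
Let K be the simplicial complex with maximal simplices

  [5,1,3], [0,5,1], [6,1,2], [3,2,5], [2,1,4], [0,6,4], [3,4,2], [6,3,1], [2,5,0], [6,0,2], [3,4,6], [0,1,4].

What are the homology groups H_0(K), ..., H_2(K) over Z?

Order the vertices as 0 < 1 < 2 < 3 < 4 < 5 < 6. Listing each simplex with vertices in this order, K has dimension 2 with simplices:

  0-simplices (7): [0], [1], [2], [3], [4], [5], [6]
  1-simplices (18): [0,1], [0,2], [0,4], [0,5], [0,6], [1,2], [1,3], [1,4], [1,5], [1,6], [2,3], [2,4], [2,5], [2,6], [3,4], [3,5], [3,6], [4,6]
  2-simplices (12): [0,1,4], [0,1,5], [0,2,5], [0,2,6], [0,4,6], [1,2,4], [1,2,6], [1,3,5], [1,3,6], [2,3,4], [2,3,5], [3,4,6]

giving chain groups C_0 ≅ Z^7, C_1 ≅ Z^18, C_2 ≅ Z^12.

∂_1: C_1 → C_0 sends each edge [p,q] (with p < q) to q − p. For instance
  ∂[1,4] = [4] − [1].
The resulting 7×18 matrix has rank 6, and its Smith normal form has invariant factors (1,1,1,1,1,1).

∂_2: C_2 → C_1 acts by ∂[p,q,r] = [q,r] − [p,r] + [p,q]. For instance
  ∂[1,2,4] = [2,4] − [1,4] + [1,2],
  ∂[1,2,6] = [2,6] − [1,6] + [1,2].
This gives a 18×12 integer matrix of rank 12; reducing to Smith normal form yields diagonal entries (1,1,1,1,1,1,1,1,1,1,1,2).

Reading off H_k = ker ∂_k / im ∂_{k+1}:

  H_0: rank C_0 − rank ∂_1 = 7 − 6 = 1, and the invariant factors of ∂_1 are all 1, so H_0 = Z.
  H_1: rank ker ∂_1 − rank ∂_2 = (18 − 6) − 12 = 0, and ∂_2 has invariant factor 2 > 1, so H_1 = Z/2Z.
  H_2: rank ker ∂_2 − rank ∂_3 = (12 − 12) − 0 = 0, and there is no ∂_3, so H_2 = 0.

As a check, the Euler characteristic is 7 − 18 + 12 = 1, which agrees with 1 − 0 + 0 = 1.

H_0 = Z,  H_1 = Z/2Z,  H_2 = 0.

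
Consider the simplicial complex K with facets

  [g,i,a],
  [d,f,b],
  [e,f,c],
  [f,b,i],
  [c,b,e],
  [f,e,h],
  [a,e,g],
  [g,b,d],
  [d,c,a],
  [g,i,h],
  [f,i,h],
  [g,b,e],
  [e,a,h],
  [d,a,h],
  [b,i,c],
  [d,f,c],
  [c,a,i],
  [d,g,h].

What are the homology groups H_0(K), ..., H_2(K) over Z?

H_0 = Z,  H_1 = Z ⊕ Z_2,  H_2 = 0.

We work with the vertex ordering a < b < c < d < e < f < g < h < i. The simplices of K, each written with vertices in increasing order, are:

  0-simplices (9): a, b, c, d, e, f, g, h, i
  1-simplices (27): ac, ad, ae, ag, ah, ai, bc, bd, be, bf, bg, bi, cd, ce, cf, ci, df, dg, dh, ef, eg, eh, fh, fi, gh, gi, hi
  2-simplices (18): acd, aci, adh, aeg, aeh, agi, bce, bci, bdf, bdg, beg, bfi, cdf, cef, dgh, efh, fhi, ghi

so the chain groups are C_0 ≅ Z^9, C_1 ≅ Z^27, C_2 ≅ Z^18.

The boundary map ∂_1: C_1 → C_0 sends each edge [p,q] (with p < q) to q − p. For instance
  ∂eh = h − e.
The resulting 9×27 matrix has rank 8, and its Smith normal form has invariant factors (1,1,1,1,1,1,1,1).

Boundary ∂_2: C_2 → C_1 acts by ∂[p,q,r] = [q,r] − [p,r] + [p,q]. For instance
  ∂cdf = df − cf + cd,
  ∂dgh = gh − dh + dg.
The resulting 27×18 matrix has rank 18, and its Smith normal form has invariant factors (1,1,1,1,1,1,1,1,1,1,1,1,1,1,1,1,1,2).

From H_k ≅ ker(∂_k) / im(∂_{k+1}) we obtain:

  H_0: rank C_0 − rank ∂_1 = 9 − 8 = 1, and the invariant factors of ∂_1 are all 1, so H_0 = Z.
  H_1: rank ker ∂_1 − rank ∂_2 = (27 − 8) − 18 = 1, and ∂_2 has invariant factor 2 > 1, so H_1 = Z ⊕ Z_2.
  H_2: rank ker ∂_2 − rank ∂_3 = (18 − 18) − 0 = 0, and there is no ∂_3, so H_2 = 0.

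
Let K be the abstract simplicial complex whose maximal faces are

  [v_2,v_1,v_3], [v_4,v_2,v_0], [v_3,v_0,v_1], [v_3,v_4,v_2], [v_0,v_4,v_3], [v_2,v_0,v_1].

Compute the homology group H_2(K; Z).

H_2 ≅ Z.

Order the vertices as v_0 < v_1 < v_2 < v_3 < v_4. Listing each simplex with vertices in this order, K has dimension 2 with simplices:

  0-simplices (5): [v_0], [v_1], [v_2], [v_3], [v_4]
  1-simplices (9): [v_0,v_1], [v_0,v_2], [v_0,v_3], [v_0,v_4], [v_1,v_2], [v_1,v_3], [v_2,v_3], [v_2,v_4], [v_3,v_4]
  2-simplices (6): [v_0,v_1,v_2], [v_0,v_1,v_3], [v_0,v_2,v_4], [v_0,v_3,v_4], [v_1,v_2,v_3], [v_2,v_3,v_4]

giving chain groups C_0 ≅ Z^5, C_1 ≅ Z^9, C_2 ≅ Z^6.

The boundary map ∂_1: C_1 → C_0 maps an edge to its endpoints' difference, ∂[p,q] = q − p. For instance
  ∂[v_2,v_4] = [v_4] − [v_2].
As a 5×9 matrix over Z this has rank 4, with invariant factors (1,1,1,1).

∂_2: C_2 → C_1 maps a triangle to the signed sum of its edges. For instance
  ∂[v_0,v_1,v_3] = [v_1,v_3] − [v_0,v_3] + [v_0,v_1],
  ∂[v_2,v_3,v_4] = [v_3,v_4] − [v_2,v_4] + [v_2,v_3].
As a 9×6 matrix over Z this has rank 5, with invariant factors (1,1,1,1,1).

Reading off H_k = ker ∂_k / im ∂_{k+1}:

  H_2: rank ker ∂_2 − rank ∂_3 = (6 − 5) − 0 = 1, and there is no ∂_3, so H_2 ≅ Z.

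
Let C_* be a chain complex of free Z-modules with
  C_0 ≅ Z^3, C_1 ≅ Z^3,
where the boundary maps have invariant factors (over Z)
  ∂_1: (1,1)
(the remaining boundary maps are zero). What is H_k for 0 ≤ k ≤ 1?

H_0 = Z,  H_1 = Z.

H_0: b_0 = 3 − 0 − 2 = 1; torsion from ∂_1 factors > 1: none. So H_0 = Z.
H_1: b_1 = 3 − 2 − 0 = 1; torsion from ∂_2 factors > 1: none. So H_1 = Z.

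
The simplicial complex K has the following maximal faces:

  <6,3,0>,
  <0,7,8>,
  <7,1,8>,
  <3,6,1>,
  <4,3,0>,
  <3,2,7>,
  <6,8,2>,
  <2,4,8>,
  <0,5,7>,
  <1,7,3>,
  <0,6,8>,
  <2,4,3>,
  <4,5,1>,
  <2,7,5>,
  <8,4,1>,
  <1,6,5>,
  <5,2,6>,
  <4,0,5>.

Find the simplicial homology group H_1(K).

We work with the vertex ordering 0 < 1 < 2 < 3 < 4 < 5 < 6 < 7 < 8. The simplices of K, each written with vertices in increasing order, are:

  0-simplices (9): [0], [1], [2], [3], [4], [5], [6], [7], [8]
  1-simplices (27): (27 of them)
  2-simplices (18): [0,3,4], [0,3,6], [0,4,5], [0,5,7], [0,6,8], [0,7,8], [1,3,6], [1,3,7], [1,4,5], [1,4,8], [1,5,6], [1,7,8], [2,3,4], [2,3,7], [2,4,8], [2,5,6], [2,5,7], [2,6,8]

giving chain groups C_0 ≅ Z^9, C_1 ≅ Z^27, C_2 ≅ Z^18.

∂_1: C_1 → C_0 is given by ∂[p,q] = [q] − [p]. For instance
  ∂[3,6] = [6] − [3].
The 9×27 boundary matrix has rank 8 and Smith normal form diag(1,1,1,1,1,1,1,1).

The boundary map ∂_2: C_2 → C_1 maps a triangle to the signed sum of its edges. For instance
  ∂[0,3,6] = [3,6] − [0,6] + [0,3],
  ∂[1,4,8] = [4,8] − [1,8] + [1,4].
The resulting 27×18 matrix has rank 17, and its Smith normal form has invariant factors (1,1,1,1,1,1,1,1,1,1,1,1,1,1,1,1,1).

Computing H_k = (kernel of ∂_k) / (image of ∂_{k+1}):

  H_1: rank ker ∂_1 − rank ∂_2 = (27 − 8) − 17 = 2, and the invariant factors of ∂_2 are all 1, so H_1 ≅ Z^2.

H_1 = Z^2.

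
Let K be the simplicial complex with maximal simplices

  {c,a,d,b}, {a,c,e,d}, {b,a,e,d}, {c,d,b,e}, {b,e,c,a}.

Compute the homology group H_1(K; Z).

Order the vertices as a < b < c < d < e. Listing each simplex with vertices in this order, K has dimension 3 with simplices:

  0-simplices (5): a, b, c, d, e
  1-simplices (10): ab, ac, ad, ae, bc, bd, be, cd, ce, de
  2-simplices (10): abc, abd, abe, acd, ace, ade, bcd, bce, bde, cde
  3-simplices (5): abcd, abce, abde, acde, bcde

Hence C_0 ≅ Z^5, C_1 ≅ Z^10, C_2 ≅ Z^10, C_3 ≅ Z^5.

Boundary ∂_1: C_1 → C_0 maps an edge to its endpoints' difference, ∂[p,q] = q − p. For instance
  ∂ae = e − a.
The resulting 5×10 matrix has rank 4, and its Smith normal form has invariant factors (1,1,1,1).

The boundary map ∂_2: C_2 → C_1 maps a triangle to the signed sum of its edges. For instance
  ∂acd = cd − ad + ac,
  ∂bde = de − be + bd.
The resulting 10×10 matrix has rank 6, and its Smith normal form has invariant factors (1,1,1,1,1,1).

The boundary map ∂_3: C_3 → C_2 sends each 3-simplex σ to the alternating sum Σ_i (−1)^i (σ with its i-th vertex removed). For instance
  ∂bcde = cde − bde + bce − bcd,
  ∂abcd = bcd − acd + abd − abc.
The 10×5 boundary matrix has rank 4 and Smith normal form diag(1,1,1,1).

From H_k ≅ ker(∂_k) / im(∂_{k+1}) we obtain:

  H_1: rank ker ∂_1 − rank ∂_2 = (10 − 4) − 6 = 0, and the invariant factors of ∂_2 are all 1, so H_1 ≅ 0.

(K is a triangulation of the 3-sphere S^3.)

H_1 ≅ 0.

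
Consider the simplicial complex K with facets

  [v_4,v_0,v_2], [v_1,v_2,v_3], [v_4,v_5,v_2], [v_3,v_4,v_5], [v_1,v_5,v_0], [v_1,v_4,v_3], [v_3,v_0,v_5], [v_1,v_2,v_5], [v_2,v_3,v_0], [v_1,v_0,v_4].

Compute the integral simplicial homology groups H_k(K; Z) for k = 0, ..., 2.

Order the vertices as v_0 < v_1 < v_2 < v_3 < v_4 < v_5. Listing each simplex with vertices in this order, K has dimension 2 with simplices:

  0-simplices (6): [v_0], [v_1], [v_2], [v_3], [v_4], [v_5]
  1-simplices (15): (15 of them)
  2-simplices (10): [v_0,v_1,v_4], [v_0,v_1,v_5], [v_0,v_2,v_3], [v_0,v_2,v_4], [v_0,v_3,v_5], [v_1,v_2,v_3], [v_1,v_2,v_5], [v_1,v_3,v_4], [v_2,v_4,v_5], [v_3,v_4,v_5]

giving chain groups C_0 ≅ Z^6, C_1 ≅ Z^15, C_2 ≅ Z^10.

∂_1: C_1 → C_0 is given by ∂[p,q] = [q] − [p]. For instance
  ∂[v_2,v_4] = [v_4] − [v_2].
The resulting 6×15 matrix has rank 5, and its Smith normal form has invariant factors (1,1,1,1,1).

∂_2: C_2 → C_1 acts by ∂[p,q,r] = [q,r] − [p,r] + [p,q]. For instance
  ∂[v_0,v_1,v_5] = [v_1,v_5] − [v_0,v_5] + [v_0,v_1],
  ∂[v_0,v_3,v_5] = [v_3,v_5] − [v_0,v_5] + [v_0,v_3].
As a 15×10 matrix over Z this has rank 10, with invariant factors (1,1,1,1,1,1,1,1,1,2).

Now H_k = ker ∂_k / im ∂_{k+1}, so:

  H_0: rank C_0 − rank ∂_1 = 6 − 5 = 1, and the invariant factors of ∂_1 are all 1, so H_0 = Z.
  H_1: rank ker ∂_1 − rank ∂_2 = (15 − 5) − 10 = 0, and ∂_2 has invariant factor 2 > 1, so H_1 = Z/2Z.
  H_2: rank ker ∂_2 − rank ∂_3 = (10 − 10) − 0 = 0, and there is no ∂_3, so H_2 = 0.

H_0 ≅ Z,  H_1 ≅ Z/2Z,  H_2 = 0.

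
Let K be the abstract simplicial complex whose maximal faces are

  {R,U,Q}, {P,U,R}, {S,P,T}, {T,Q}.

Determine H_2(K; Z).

K has 6 vertices, 9 edges, 3 triangles.
rank ∂_2 = 3, rank ∂_3 = 0 ⇒ b_2 = 3 − 3 − 0 = 0. So H_2 ≅ 0.

H_2 ≅ 0.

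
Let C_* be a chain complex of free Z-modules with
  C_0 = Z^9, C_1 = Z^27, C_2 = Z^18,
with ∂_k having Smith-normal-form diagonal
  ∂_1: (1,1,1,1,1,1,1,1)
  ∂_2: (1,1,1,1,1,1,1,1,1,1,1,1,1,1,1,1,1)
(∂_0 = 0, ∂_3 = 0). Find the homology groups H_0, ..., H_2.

H_0 ≅ Z,  H_1 ≅ Z^2,  H_2 ≅ Z.

H_0: b_0 = 9 − 0 − 8 = 1; torsion from ∂_1 factors > 1: none. So H_0 ≅ Z.
H_1: b_1 = 27 − 8 − 17 = 2; torsion from ∂_2 factors > 1: none. So H_1 ≅ Z^2.
H_2: b_2 = 18 − 17 − 0 = 1; torsion from ∂_3 factors > 1: none. So H_2 ≅ Z.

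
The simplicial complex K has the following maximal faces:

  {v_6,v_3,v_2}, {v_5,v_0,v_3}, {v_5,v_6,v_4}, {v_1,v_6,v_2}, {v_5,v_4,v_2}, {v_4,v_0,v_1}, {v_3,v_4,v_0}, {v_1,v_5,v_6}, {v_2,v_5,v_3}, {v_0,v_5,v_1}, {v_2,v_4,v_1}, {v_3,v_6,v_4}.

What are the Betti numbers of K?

b_0 = 1, b_1 = 0, b_2 = 0.

Fix the vertex order v_0 < v_1 < v_2 < v_3 < v_4 < v_5 < v_6 and write every simplex with vertices in increasing order. Then dim K = 2 and the simplices of K are:

  0-simplices (7): [v_0], [v_1], [v_2], [v_3], [v_4], [v_5], [v_6]
  1-simplices (18): (18 of them)
  2-simplices (12): (12 of them)

Hence C_0 ≅ Z^7, C_1 ≅ Z^18, C_2 ≅ Z^12.

The boundary map ∂_1: C_1 → C_0 is given by ∂[p,q] = [q] − [p]. For instance
  ∂[v_2,v_4] = [v_4] − [v_2].
As a 7×18 matrix over Z this has rank 6, with invariant factors (1,1,1,1,1,1).

∂_2: C_2 → C_1 acts by ∂[p,q,r] = [q,r] − [p,r] + [p,q]. For instance
  ∂[v_0,v_1,v_5] = [v_1,v_5] − [v_0,v_5] + [v_0,v_1],
  ∂[v_0,v_3,v_4] = [v_3,v_4] − [v_0,v_4] + [v_0,v_3].
This gives a 18×12 integer matrix of rank 12; reducing to Smith normal form yields diagonal entries (1,1,1,1,1,1,1,1,1,1,1,2).

Reading off H_k = ker ∂_k / im ∂_{k+1}:

  H_0: rank C_0 − rank ∂_1 = 7 − 6 = 1, and the invariant factors of ∂_1 are all 1, so H_0 ≅ Z.
  H_1: rank ker ∂_1 − rank ∂_2 = (18 − 6) − 12 = 0, and ∂_2 has invariant factor 2 > 1, so H_1 ≅ Z_2.
  H_2: rank ker ∂_2 − rank ∂_3 = (12 − 12) − 0 = 0, and there is no ∂_3, so H_2 ≅ 0.

Hence the Betti numbers are b_0 = 1, b_1 = 0, b_2 = 0.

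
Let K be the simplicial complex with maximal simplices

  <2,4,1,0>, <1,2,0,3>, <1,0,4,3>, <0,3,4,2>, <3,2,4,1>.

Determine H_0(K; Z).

H_0 ≅ Z.

Fix the vertex order 0 < 1 < 2 < 3 < 4 and write every simplex with vertices in increasing order. Then dim K = 3 and the simplices of K are:

  0-simplices (5): [0], [1], [2], [3], [4]
  1-simplices (10): [0,1], [0,2], [0,3], [0,4], [1,2], [1,3], [1,4], [2,3], [2,4], [3,4]
  2-simplices (10): [0,1,2], [0,1,3], [0,1,4], [0,2,3], [0,2,4], [0,3,4], [1,2,3], [1,2,4], [1,3,4], [2,3,4]
  3-simplices (5): [0,1,2,3], [0,1,2,4], [0,1,3,4], [0,2,3,4], [1,2,3,4]

so the chain groups are C_0 ≅ Z^5, C_1 ≅ Z^10, C_2 ≅ Z^10, C_3 ≅ Z^5.

∂_1: C_1 → C_0 maps an edge to its endpoints' difference, ∂[p,q] = q − p. For instance
  ∂[1,2] = [2] − [1].
The resulting 5×10 matrix has rank 4, and its Smith normal form has invariant factors (1,1,1,1).

The boundary map ∂_2: C_2 → C_1 sends each 2-simplex [p,q,r] to [q,r] − [p,r] + [p,q]. For instance
  ∂[1,2,4] = [2,4] − [1,4] + [1,2],
  ∂[0,3,4] = [3,4] − [0,4] + [0,3].
This gives a 10×10 integer matrix of rank 6; reducing to Smith normal form yields diagonal entries (1,1,1,1,1,1).

∂_3: C_3 → C_2 sends each 3-simplex σ to the alternating sum Σ_i (−1)^i (σ with its i-th vertex removed). For instance
  ∂[0,1,3,4] = [1,3,4] − [0,3,4] + [0,1,4] − [0,1,3],
  ∂[1,2,3,4] = [2,3,4] − [1,3,4] + [1,2,4] − [1,2,3].
As a 10×5 matrix over Z this has rank 4, with invariant factors (1,1,1,1).

Now H_k = ker ∂_k / im ∂_{k+1}, so:

  H_0: rank C_0 − rank ∂_1 = 5 − 4 = 1, and the invariant factors of ∂_1 are all 1, so H_0 ≅ Z.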